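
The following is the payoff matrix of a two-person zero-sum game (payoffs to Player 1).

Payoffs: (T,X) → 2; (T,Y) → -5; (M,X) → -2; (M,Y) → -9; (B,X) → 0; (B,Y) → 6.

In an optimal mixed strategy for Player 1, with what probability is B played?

Row minima: T → -5, M → -9, B → 0; maximin = 0.
Column maxima: X → 2, Y → 6; minimax = 2.
0 ≠ 2, so there is no saddle point; optimal play is mixed.
M is strictly dominated by T, so Player 1 never plays it.
On the remaining 2×2 (T, B vs X, Y):
Let Player 1 play T with probability p. Expected payoff against X: 2p + 0(1−p) = 2p; against Y: (-5)p + 6(1−p) = −11p + 6.
Setting these equal: 2p = −11p + 6 ⇒ 13p = 6 ⇒ p = 6/13, and the value is (2)·(6/13) = 12/13.
For Player 2: with q = P(X), equating T's and B's payoffs gives 7q − 5 = −6q + 6 ⇒ q = 11/13.

7/13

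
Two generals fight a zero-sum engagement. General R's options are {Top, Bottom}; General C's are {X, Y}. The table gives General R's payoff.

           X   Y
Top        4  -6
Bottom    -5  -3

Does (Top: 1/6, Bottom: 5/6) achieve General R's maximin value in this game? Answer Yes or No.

Against X this mix gives (1/6)·4 + (5/6)·(-5) = -7/2.
Against Y this mix gives (1/6)·(-6) + (5/6)·(-3) = -7/2.
All of General C's active replies (X, Y) yield -7/2, and no column does worse for General R. The mix makes General C indifferent and guarantees -7/2, so it is optimal.

Yes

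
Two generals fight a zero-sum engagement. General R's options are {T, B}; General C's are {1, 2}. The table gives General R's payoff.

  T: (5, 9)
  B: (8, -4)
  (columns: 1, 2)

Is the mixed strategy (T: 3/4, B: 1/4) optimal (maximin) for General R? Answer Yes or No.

Against 1 this mix gives (3/4)·5 + (1/4)·8 = 23/4.
Against 2 this mix gives (3/4)·9 + (1/4)·(-4) = 23/4.
All of General C's active replies (1, 2) yield 23/4, and no column does worse for General R. The mix makes General C indifferent and guarantees 23/4, so it is optimal.

Yes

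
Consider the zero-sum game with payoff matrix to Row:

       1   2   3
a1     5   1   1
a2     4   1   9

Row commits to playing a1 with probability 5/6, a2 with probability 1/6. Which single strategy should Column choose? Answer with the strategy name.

2

If Column plays 1, Row's expected payoff is (5/6)·5 + (1/6)·4 = 29/6.
If Column plays 2, Row's expected payoff is (5/6)·1 + (1/6)·1 = 1.
If Column plays 3, Row's expected payoff is (5/6)·1 + (1/6)·9 = 7/3.
Column minimizes Row's payoff; the smallest is 1, so the best response is 2.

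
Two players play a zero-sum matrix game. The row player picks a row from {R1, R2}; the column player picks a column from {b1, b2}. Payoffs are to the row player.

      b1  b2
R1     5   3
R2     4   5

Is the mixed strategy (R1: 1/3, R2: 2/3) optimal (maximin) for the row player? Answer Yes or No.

Against b1 this mix gives (1/3)·5 + (2/3)·4 = 13/3.
Against b2 this mix gives (1/3)·3 + (2/3)·5 = 13/3.
All of the column player's active replies (b1, b2) yield 13/3, and no column does worse for the row player. The mix makes the column player indifferent and guarantees 13/3, so it is optimal.

Yes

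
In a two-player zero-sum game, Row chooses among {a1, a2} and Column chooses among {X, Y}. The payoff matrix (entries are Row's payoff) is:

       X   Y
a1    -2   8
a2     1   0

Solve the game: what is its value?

8/11

Row minima: a1 → -2, a2 → 0; maximin = 0.
Column maxima: X → 1, Y → 8; minimax = 1.
0 ≠ 1, so there is no saddle point; optimal play is mixed.
Let Row play a1 with probability p. Expected payoff against X: (-2)p + 1(1−p) = −3p + 1; against Y: 8p + 0(1−p) = 8p.
Setting these equal: −3p + 1 = 8p ⇒ −11p = -1 ⇒ p = 1/11, and the value is (-3)·(1/11) + 1 = 8/11.
For Column: with q = P(X), equating a1's and a2's payoffs gives −10q + 8 = q ⇒ q = 8/11.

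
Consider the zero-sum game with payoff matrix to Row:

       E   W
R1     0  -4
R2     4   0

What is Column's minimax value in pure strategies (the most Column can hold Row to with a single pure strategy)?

Column maxima: E → 4, W → 0.
The smallest of these is 0.

0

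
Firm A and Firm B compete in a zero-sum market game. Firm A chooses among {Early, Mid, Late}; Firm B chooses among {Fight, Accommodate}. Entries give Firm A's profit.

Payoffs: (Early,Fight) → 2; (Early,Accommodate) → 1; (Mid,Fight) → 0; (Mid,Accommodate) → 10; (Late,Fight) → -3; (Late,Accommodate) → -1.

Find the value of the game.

Row minima: Early → 1, Mid → 0, Late → -3; maximin = 1.
Column maxima: Fight → 2, Accommodate → 10; minimax = 2.
1 ≠ 2, so there is no saddle point; optimal play is mixed.
Late is strictly dominated by Early, so Firm A never plays it.
On the remaining 2×2 (Early, Mid vs Fight, Accommodate):
Let Firm A play Early with probability p. Expected payoff against Fight: 2p + 0(1−p) = 2p; against Accommodate: 1p + 10(1−p) = −9p + 10.
Setting these equal: 2p = −9p + 10 ⇒ 11p = 10 ⇒ p = 10/11, and the value is (2)·(10/11) = 20/11.
For Firm B: with q = P(Fight), equating Early's and Mid's payoffs gives q + 1 = −10q + 10 ⇒ q = 9/11.

20/11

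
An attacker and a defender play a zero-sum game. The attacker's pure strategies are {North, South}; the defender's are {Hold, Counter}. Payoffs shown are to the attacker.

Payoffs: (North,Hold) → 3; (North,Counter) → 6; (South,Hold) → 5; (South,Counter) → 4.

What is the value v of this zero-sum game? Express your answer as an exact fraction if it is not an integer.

9/2

Row minima: North → 3, South → 4; maximin = 4.
Column maxima: Hold → 5, Counter → 6; minimax = 5.
4 ≠ 5, so there is no saddle point; optimal play is mixed.
Let the attacker play North with probability p. Expected payoff against Hold: 3p + 5(1−p) = −2p + 5; against Counter: 6p + 4(1−p) = 2p + 4.
Setting these equal: −2p + 5 = 2p + 4 ⇒ −4p = -1 ⇒ p = 1/4, and the value is (-2)·(1/4) + 5 = 9/2.
For the defender: with q = P(Hold), equating North's and South's payoffs gives −3q + 6 = q + 4 ⇒ q = 1/2.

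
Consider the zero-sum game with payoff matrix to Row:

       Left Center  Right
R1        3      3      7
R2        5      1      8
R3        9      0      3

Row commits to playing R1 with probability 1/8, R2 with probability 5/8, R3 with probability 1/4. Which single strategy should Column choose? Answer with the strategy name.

Center

If Column plays Left, Row's expected payoff is (1/8)·3 + (5/8)·5 + (1/4)·9 = 23/4.
If Column plays Center, Row's expected payoff is (1/8)·3 + (5/8)·1 + (1/4)·0 = 1.
If Column plays Right, Row's expected payoff is (1/8)·7 + (5/8)·8 + (1/4)·3 = 53/8.
Column minimizes Row's payoff; the smallest is 1, so the best response is Center.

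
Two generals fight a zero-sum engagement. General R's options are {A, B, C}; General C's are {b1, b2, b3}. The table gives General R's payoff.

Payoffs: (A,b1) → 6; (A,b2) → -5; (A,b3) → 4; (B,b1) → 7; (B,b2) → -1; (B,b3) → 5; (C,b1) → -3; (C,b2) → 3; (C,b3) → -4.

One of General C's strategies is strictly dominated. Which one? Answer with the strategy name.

b1

b3 holds General R's payoff strictly below b1 in every row: 4 < 6, 5 < 7, -4 < -3.
So b1 is strictly dominated for General C.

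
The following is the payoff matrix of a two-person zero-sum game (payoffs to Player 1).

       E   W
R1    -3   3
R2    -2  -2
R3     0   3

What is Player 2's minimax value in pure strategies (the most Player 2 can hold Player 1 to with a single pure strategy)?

Column maxima: E → 0, W → 3.
The smallest of these is 0.

0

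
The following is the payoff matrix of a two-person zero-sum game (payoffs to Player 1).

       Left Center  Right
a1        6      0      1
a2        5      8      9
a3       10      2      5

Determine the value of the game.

70/11

Row minima: a1 → 0, a2 → 5, a3 → 2; maximin = 5.
Column maxima: Left → 10, Center → 8, Right → 9; minimax = 8.
5 ≠ 8, so there is no saddle point; optimal play is mixed.
a1 is strictly dominated by a3, so Player 1 never plays it.
Right is strictly dominated by Center (it gives Player 1 strictly more in every row), so Player 2 never plays it.
On the remaining 2×2 (a2, a3 vs Left, Center):
Let Player 1 play a2 with probability p. Expected payoff against Left: 5p + 10(1−p) = −5p + 10; against Center: 8p + 2(1−p) = 6p + 2.
Setting these equal: −5p + 10 = 6p + 2 ⇒ −11p = -8 ⇒ p = 8/11, and the value is (-5)·(8/11) + 10 = 70/11.
For Player 2: with q = P(Left), equating a2's and a3's payoffs gives −3q + 8 = 8q + 2 ⇒ q = 6/11.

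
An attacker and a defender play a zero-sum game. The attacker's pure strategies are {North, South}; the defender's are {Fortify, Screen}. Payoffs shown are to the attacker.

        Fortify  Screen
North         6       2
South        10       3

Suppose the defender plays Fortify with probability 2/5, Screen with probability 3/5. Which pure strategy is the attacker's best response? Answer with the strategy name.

Expected payoff of North: (2/5)·6 + (3/5)·2 = 18/5.
Expected payoff of South: (2/5)·10 + (3/5)·3 = 29/5.
The largest is 29/5, so the attacker's best response is South.

South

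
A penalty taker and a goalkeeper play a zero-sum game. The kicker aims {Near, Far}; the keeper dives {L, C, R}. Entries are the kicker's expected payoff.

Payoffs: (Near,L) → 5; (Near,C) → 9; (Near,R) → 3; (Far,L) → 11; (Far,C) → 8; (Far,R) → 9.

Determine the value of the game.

Row minima: Near → 3, Far → 8; maximin = 8.
Column maxima: L → 11, C → 9, R → 9; minimax = 9.
8 ≠ 9, so there is no saddle point; optimal play is mixed.
L is strictly dominated by R (it gives the kicker strictly more in every row), so the keeper never plays it.
On the remaining 2×2 (Near, Far vs C, R):
Let the kicker play Near with probability p. Expected payoff against C: 9p + 8(1−p) = p + 8; against R: 3p + 9(1−p) = −6p + 9.
Setting these equal: p + 8 = −6p + 9 ⇒ 7p = 1 ⇒ p = 1/7, and the value is (1)·(1/7) + 8 = 57/7.
For the keeper: with q = P(C), equating Near's and Far's payoffs gives 6q + 3 = −q + 9 ⇒ q = 6/7.

57/7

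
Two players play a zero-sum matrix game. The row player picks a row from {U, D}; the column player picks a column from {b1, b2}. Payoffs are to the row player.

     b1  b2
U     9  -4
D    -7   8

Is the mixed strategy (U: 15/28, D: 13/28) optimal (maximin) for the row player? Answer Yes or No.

Against b1 this mix gives (15/28)·9 + (13/28)·(-7) = 11/7.
Against b2 this mix gives (15/28)·(-4) + (13/28)·8 = 11/7.
All of the column player's active replies (b1, b2) yield 11/7, and no column does worse for the row player. The mix makes the column player indifferent and guarantees 11/7, so it is optimal.

Yes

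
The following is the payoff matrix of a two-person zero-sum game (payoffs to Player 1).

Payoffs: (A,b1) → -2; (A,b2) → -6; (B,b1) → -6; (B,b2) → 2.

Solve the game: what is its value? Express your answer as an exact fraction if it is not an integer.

Row minima: A → -6, B → -6; maximin = -6.
Column maxima: b1 → -2, b2 → 2; minimax = -2.
-6 ≠ -2, so there is no saddle point; optimal play is mixed.
Let Player 1 play A with probability p. Expected payoff against b1: (-2)p + (-6)(1−p) = 4p − 6; against b2: (-6)p + 2(1−p) = −8p + 2.
Setting these equal: 4p − 6 = −8p + 2 ⇒ 12p = 8 ⇒ p = 2/3, and the value is (4)·(2/3) − 6 = -10/3.
For Player 2: with q = P(b1), equating A's and B's payoffs gives 4q − 6 = −8q + 2 ⇒ q = 2/3.

-10/3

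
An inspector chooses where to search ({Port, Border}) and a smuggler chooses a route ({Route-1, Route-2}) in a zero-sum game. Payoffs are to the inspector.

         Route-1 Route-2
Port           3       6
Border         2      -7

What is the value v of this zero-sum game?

3

Row minima: Port → 3, Border → -7; maximin = 3.
Column maxima: Route-1 → 3, Route-2 → 6; minimax = 3.
Since maximin = minimax = 3, there is a saddle point and the value is 3.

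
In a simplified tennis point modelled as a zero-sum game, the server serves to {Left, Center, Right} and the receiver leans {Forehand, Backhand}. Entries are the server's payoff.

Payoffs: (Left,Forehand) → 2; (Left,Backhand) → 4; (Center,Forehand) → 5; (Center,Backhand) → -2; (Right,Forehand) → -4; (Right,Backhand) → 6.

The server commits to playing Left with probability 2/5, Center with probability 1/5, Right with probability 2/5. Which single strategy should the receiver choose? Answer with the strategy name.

If the receiver plays Forehand, the server's expected payoff is (2/5)·2 + (1/5)·5 + (2/5)·(-4) = 1/5.
If the receiver plays Backhand, the server's expected payoff is (2/5)·4 + (1/5)·(-2) + (2/5)·6 = 18/5.
The receiver minimizes the server's payoff; the smallest is 1/5, so the best response is Forehand.

Forehand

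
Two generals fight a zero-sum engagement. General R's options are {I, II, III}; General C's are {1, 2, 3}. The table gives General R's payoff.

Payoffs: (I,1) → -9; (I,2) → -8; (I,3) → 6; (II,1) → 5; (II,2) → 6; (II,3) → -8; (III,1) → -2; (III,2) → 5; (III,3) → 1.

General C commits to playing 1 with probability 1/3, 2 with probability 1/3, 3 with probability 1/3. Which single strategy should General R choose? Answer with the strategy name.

III

Expected payoff of I: (1/3)·(-9) + (1/3)·(-8) + (1/3)·6 = -11/3.
Expected payoff of II: (1/3)·5 + (1/3)·6 + (1/3)·(-8) = 1.
Expected payoff of III: (1/3)·(-2) + (1/3)·5 + (1/3)·1 = 4/3.
The largest is 4/3, so General R's best response is III.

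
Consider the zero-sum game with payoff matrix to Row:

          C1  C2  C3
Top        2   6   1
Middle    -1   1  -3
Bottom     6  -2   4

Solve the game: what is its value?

26/11

Row minima: Top → 1, Middle → -3, Bottom → -2; maximin = 1.
Column maxima: C1 → 6, C2 → 6, C3 → 4; minimax = 4.
1 ≠ 4, so there is no saddle point; optimal play is mixed.
Middle is strictly dominated by Top, so Row never plays it.
C1 is strictly dominated by C3 (it gives Row strictly more in every row), so Column never plays it.
On the remaining 2×2 (Top, Bottom vs C2, C3):
Let Row play Top with probability p. Expected payoff against C2: 6p + (-2)(1−p) = 8p − 2; against C3: 1p + 4(1−p) = −3p + 4.
Setting these equal: 8p − 2 = −3p + 4 ⇒ 11p = 6 ⇒ p = 6/11, and the value is (8)·(6/11) − 2 = 26/11.
For Column: with q = P(C2), equating Top's and Bottom's payoffs gives 5q + 1 = −6q + 4 ⇒ q = 3/11.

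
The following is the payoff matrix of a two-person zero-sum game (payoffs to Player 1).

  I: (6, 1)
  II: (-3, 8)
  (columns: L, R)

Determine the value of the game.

51/16

Row minima: I → 1, II → -3; maximin = 1.
Column maxima: L → 6, R → 8; minimax = 6.
1 ≠ 6, so there is no saddle point; optimal play is mixed.
Let Player 1 play I with probability p. Expected payoff against L: 6p + (-3)(1−p) = 9p − 3; against R: 1p + 8(1−p) = −7p + 8.
Setting these equal: 9p − 3 = −7p + 8 ⇒ 16p = 11 ⇒ p = 11/16, and the value is (9)·(11/16) − 3 = 51/16.
For Player 2: with q = P(L), equating I's and II's payoffs gives 5q + 1 = −11q + 8 ⇒ q = 7/16.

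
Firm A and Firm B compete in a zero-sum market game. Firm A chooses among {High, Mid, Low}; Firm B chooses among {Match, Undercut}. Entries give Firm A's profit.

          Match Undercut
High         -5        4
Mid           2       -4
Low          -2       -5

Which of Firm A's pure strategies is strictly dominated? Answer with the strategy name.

Mid gives a strictly higher payoff than Low against every column: 2 > -2, -4 > -5.
So Low is strictly dominated and Firm A never plays it.

Low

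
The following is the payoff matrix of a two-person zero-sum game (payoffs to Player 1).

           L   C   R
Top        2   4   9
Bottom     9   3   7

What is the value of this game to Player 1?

Row minima: Top → 2, Bottom → 3; maximin = 3.
Column maxima: L → 9, C → 4, R → 9; minimax = 4.
3 ≠ 4, so there is no saddle point; optimal play is mixed.
R is strictly dominated by C (it gives Player 1 strictly more in every row), so Player 2 never plays it.
On the remaining 2×2 (Top, Bottom vs L, C):
Let Player 1 play Top with probability p. Expected payoff against L: 2p + 9(1−p) = −7p + 9; against C: 4p + 3(1−p) = p + 3.
Setting these equal: −7p + 9 = p + 3 ⇒ −8p = -6 ⇒ p = 3/4, and the value is (-7)·(3/4) + 9 = 15/4.
For Player 2: with q = P(L), equating Top's and Bottom's payoffs gives −2q + 4 = 6q + 3 ⇒ q = 1/8.

15/4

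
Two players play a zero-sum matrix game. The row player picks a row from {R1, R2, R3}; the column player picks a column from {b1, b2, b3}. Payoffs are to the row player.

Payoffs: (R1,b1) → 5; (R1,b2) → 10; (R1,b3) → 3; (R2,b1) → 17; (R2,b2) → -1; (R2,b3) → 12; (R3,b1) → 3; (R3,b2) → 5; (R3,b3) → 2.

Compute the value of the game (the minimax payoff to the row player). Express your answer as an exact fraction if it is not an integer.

Row minima: R1 → 3, R2 → -1, R3 → 2; maximin = 3.
Column maxima: b1 → 17, b2 → 10, b3 → 12; minimax = 10.
3 ≠ 10, so there is no saddle point; optimal play is mixed.
R3 is strictly dominated by R1, so the row player never plays it.
b1 is strictly dominated by b3 (it gives the row player strictly more in every row), so the column player never plays it.
On the remaining 2×2 (R1, R2 vs b2, b3):
Let the row player play R1 with probability p. Expected payoff against b2: 10p + (-1)(1−p) = 11p − 1; against b3: 3p + 12(1−p) = −9p + 12.
Setting these equal: 11p − 1 = −9p + 12 ⇒ 20p = 13 ⇒ p = 13/20, and the value is (11)·(13/20) − 1 = 123/20.
For the column player: with q = P(b2), equating R1's and R2's payoffs gives 7q + 3 = −13q + 12 ⇒ q = 9/20.

123/20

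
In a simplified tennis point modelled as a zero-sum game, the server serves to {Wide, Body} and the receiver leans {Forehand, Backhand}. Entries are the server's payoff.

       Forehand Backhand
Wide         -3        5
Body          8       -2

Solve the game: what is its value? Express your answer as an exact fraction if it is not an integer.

Row minima: Wide → -3, Body → -2; maximin = -2.
Column maxima: Forehand → 8, Backhand → 5; minimax = 5.
-2 ≠ 5, so there is no saddle point; optimal play is mixed.
Let the server play Wide with probability p. Expected payoff against Forehand: (-3)p + 8(1−p) = −11p + 8; against Backhand: 5p + (-2)(1−p) = 7p − 2.
Setting these equal: −11p + 8 = 7p − 2 ⇒ −18p = -10 ⇒ p = 5/9, and the value is (-11)·(5/9) + 8 = 17/9.
For the receiver: with q = P(Forehand), equating Wide's and Body's payoffs gives −8q + 5 = 10q − 2 ⇒ q = 7/18.

17/9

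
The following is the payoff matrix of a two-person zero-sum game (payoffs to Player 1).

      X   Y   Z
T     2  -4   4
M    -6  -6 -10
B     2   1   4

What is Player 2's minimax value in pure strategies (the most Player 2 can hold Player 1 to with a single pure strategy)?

1

Column maxima: X → 2, Y → 1, Z → 4.
The smallest of these is 1.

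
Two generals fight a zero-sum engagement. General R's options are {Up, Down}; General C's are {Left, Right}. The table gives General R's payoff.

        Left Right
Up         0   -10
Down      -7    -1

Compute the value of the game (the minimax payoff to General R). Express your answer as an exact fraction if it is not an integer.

Row minima: Up → -10, Down → -7; maximin = -7.
Column maxima: Left → 0, Right → -1; minimax = -1.
-7 ≠ -1, so there is no saddle point; optimal play is mixed.
Let General R play Up with probability p. Expected payoff against Left: 0p + (-7)(1−p) = 7p − 7; against Right: (-10)p + (-1)(1−p) = −9p − 1.
Setting these equal: 7p − 7 = −9p − 1 ⇒ 16p = 6 ⇒ p = 3/8, and the value is (7)·(3/8) − 7 = -35/8.
For General C: with q = P(Left), equating Up's and Down's payoffs gives 10q − 10 = −6q − 1 ⇒ q = 9/16.

-35/8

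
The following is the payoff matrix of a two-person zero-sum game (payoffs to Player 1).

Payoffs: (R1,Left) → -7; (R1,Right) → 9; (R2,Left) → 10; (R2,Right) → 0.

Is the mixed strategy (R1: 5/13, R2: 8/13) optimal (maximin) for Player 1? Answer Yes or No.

Against Left this mix gives (5/13)·(-7) + (8/13)·10 = 45/13.
Against Right this mix gives (5/13)·9 + (8/13)·0 = 45/13.
All of Player 2's active replies (Left, Right) yield 45/13, and no column does worse for Player 1. The mix makes Player 2 indifferent and guarantees 45/13, so it is optimal.

Yes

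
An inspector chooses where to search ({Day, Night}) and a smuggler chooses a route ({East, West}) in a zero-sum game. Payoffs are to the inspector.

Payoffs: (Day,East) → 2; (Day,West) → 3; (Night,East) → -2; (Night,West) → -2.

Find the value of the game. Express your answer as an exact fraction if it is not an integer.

2

Row minima: Day → 2, Night → -2; maximin = 2.
Column maxima: East → 2, West → 3; minimax = 2.
Since maximin = minimax = 2, there is a saddle point and the value is 2.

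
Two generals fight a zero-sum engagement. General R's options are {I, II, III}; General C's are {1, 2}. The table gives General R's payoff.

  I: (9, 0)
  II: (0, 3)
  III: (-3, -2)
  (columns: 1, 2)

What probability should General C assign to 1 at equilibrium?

Row minima: I → 0, II → 0, III → -3; maximin = 0.
Column maxima: 1 → 9, 2 → 3; minimax = 3.
0 ≠ 3, so there is no saddle point; optimal play is mixed.
III is strictly dominated by I, so General R never plays it.
On the remaining 2×2 (I, II vs 1, 2):
Let General R play I with probability p. Expected payoff against 1: 9p + 0(1−p) = 9p; against 2: 0p + 3(1−p) = −3p + 3.
Setting these equal: 9p = −3p + 3 ⇒ 12p = 3 ⇒ p = 1/4, and the value is (9)·(1/4) = 9/4.
For General C: with q = P(1), equating I's and II's payoffs gives 9q = −3q + 3 ⇒ q = 1/4.

1/4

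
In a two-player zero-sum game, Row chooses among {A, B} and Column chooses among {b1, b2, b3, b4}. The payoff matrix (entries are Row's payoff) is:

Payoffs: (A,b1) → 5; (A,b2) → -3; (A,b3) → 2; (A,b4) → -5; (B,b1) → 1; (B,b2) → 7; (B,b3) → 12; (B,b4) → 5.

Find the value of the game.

Row minima: A → -5, B → 1; maximin = 1.
Column maxima: b1 → 5, b2 → 7, b3 → 12, b4 → 5; minimax = 5.
1 ≠ 5, so there is no saddle point; optimal play is mixed.
b2 is strictly dominated by b4 (it gives Row strictly more in every row), so Column never plays it.
b3 is strictly dominated by b4 (it gives Row strictly more in every row), so Column never plays it.
On the remaining 2×2 (A, B vs b1, b4):
Let Row play A with probability p. Expected payoff against b1: 5p + 1(1−p) = 4p + 1; against b4: (-5)p + 5(1−p) = −10p + 5.
Setting these equal: 4p + 1 = −10p + 5 ⇒ 14p = 4 ⇒ p = 2/7, and the value is (4)·(2/7) + 1 = 15/7.
For Column: with q = P(b1), equating A's and B's payoffs gives 10q − 5 = −4q + 5 ⇒ q = 5/7.

15/7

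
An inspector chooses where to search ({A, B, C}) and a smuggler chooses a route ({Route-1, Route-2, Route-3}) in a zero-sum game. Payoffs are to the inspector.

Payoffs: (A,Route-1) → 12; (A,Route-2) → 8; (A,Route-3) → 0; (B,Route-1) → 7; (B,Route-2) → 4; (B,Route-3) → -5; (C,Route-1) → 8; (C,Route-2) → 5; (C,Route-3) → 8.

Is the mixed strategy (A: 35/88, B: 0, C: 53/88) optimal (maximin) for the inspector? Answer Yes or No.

Against Route-1 this mix gives (35/88)·12 + (53/88)·8 = 211/22.
Against Route-2 this mix gives (35/88)·8 + (53/88)·5 = 545/88.
Against Route-3 this mix gives (35/88)·0 + (53/88)·8 = 53/11.
The smuggler will play Route-3, holding the inspector to 53/11. Shifting weight toward the row that does better against Route-3 would raise this floor (the equalizing mix achieves 64/11 against both Route-3 and Route-2), so the proposed strategy is not optimal.

No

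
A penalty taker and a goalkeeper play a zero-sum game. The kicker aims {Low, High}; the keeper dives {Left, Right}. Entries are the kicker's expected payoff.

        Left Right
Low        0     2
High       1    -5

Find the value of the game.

1/4

Row minima: Low → 0, High → -5; maximin = 0.
Column maxima: Left → 1, Right → 2; minimax = 1.
0 ≠ 1, so there is no saddle point; optimal play is mixed.
Let the kicker play Low with probability p. Expected payoff against Left: 0p + 1(1−p) = −p + 1; against Right: 2p + (-5)(1−p) = 7p − 5.
Setting these equal: −p + 1 = 7p − 5 ⇒ −8p = -6 ⇒ p = 3/4, and the value is (-1)·(3/4) + 1 = 1/4.
For the keeper: with q = P(Left), equating Low's and High's payoffs gives −2q + 2 = 6q − 5 ⇒ q = 7/8.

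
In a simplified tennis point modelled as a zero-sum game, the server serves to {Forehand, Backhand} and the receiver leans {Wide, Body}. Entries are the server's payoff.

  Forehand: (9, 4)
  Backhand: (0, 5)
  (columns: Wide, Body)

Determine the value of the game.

Row minima: Forehand → 4, Backhand → 0; maximin = 4.
Column maxima: Wide → 9, Body → 5; minimax = 5.
4 ≠ 5, so there is no saddle point; optimal play is mixed.
Let the server play Forehand with probability p. Expected payoff against Wide: 9p + 0(1−p) = 9p; against Body: 4p + 5(1−p) = −p + 5.
Setting these equal: 9p = −p + 5 ⇒ 10p = 5 ⇒ p = 1/2, and the value is (9)·(1/2) = 9/2.
For the receiver: with q = P(Wide), equating Forehand's and Backhand's payoffs gives 5q + 4 = −5q + 5 ⇒ q = 1/10.

9/2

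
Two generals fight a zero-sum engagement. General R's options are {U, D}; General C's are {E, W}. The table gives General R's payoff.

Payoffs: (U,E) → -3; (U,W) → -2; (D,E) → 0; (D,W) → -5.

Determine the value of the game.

Row minima: U → -3, D → -5; maximin = -3.
Column maxima: E → 0, W → -2; minimax = -2.
-3 ≠ -2, so there is no saddle point; optimal play is mixed.
Let General R play U with probability p. Expected payoff against E: (-3)p + 0(1−p) = −3p; against W: (-2)p + (-5)(1−p) = 3p − 5.
Setting these equal: −3p = 3p − 5 ⇒ −6p = -5 ⇒ p = 5/6, and the value is (-3)·(5/6) = -5/2.
For General C: with q = P(E), equating U's and D's payoffs gives −q − 2 = 5q − 5 ⇒ q = 1/2.

-5/2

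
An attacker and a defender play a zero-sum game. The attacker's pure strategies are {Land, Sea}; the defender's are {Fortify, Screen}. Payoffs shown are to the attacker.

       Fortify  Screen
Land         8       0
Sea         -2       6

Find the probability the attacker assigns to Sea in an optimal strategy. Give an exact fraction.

1/2

Row minima: Land → 0, Sea → -2; maximin = 0.
Column maxima: Fortify → 8, Screen → 6; minimax = 6.
0 ≠ 6, so there is no saddle point; optimal play is mixed.
Let the attacker play Land with probability p. Expected payoff against Fortify: 8p + (-2)(1−p) = 10p − 2; against Screen: 0p + 6(1−p) = −6p + 6.
Setting these equal: 10p − 2 = −6p + 6 ⇒ 16p = 8 ⇒ p = 1/2, and the value is (10)·(1/2) − 2 = 3.
For the defender: with q = P(Fortify), equating Land's and Sea's payoffs gives 8q = −8q + 6 ⇒ q = 3/8.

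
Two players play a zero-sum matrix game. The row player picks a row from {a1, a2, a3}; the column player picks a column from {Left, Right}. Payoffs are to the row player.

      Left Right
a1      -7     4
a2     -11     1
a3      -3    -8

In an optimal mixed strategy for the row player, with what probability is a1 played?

5/16

Row minima: a1 → -7, a2 → -11, a3 → -8; maximin = -7.
Column maxima: Left → -3, Right → 4; minimax = -3.
-7 ≠ -3, so there is no saddle point; optimal play is mixed.
a2 is strictly dominated by a1, so the row player never plays it.
On the remaining 2×2 (a1, a3 vs Left, Right):
Let the row player play a1 with probability p. Expected payoff against Left: (-7)p + (-3)(1−p) = −4p − 3; against Right: 4p + (-8)(1−p) = 12p − 8.
Setting these equal: −4p − 3 = 12p − 8 ⇒ −16p = -5 ⇒ p = 5/16, and the value is (-4)·(5/16) − 3 = -17/4.
For the column player: with q = P(Left), equating a1's and a3's payoffs gives −11q + 4 = 5q − 8 ⇒ q = 3/4.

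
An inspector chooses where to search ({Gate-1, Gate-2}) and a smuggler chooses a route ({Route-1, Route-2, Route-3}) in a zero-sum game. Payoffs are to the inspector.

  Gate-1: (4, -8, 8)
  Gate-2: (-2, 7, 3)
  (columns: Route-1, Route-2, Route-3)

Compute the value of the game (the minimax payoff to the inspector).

4/7

Row minima: Gate-1 → -8, Gate-2 → -2; maximin = -2.
Column maxima: Route-1 → 4, Route-2 → 7, Route-3 → 8; minimax = 4.
-2 ≠ 4, so there is no saddle point; optimal play is mixed.
Route-3 is strictly dominated by Route-1 (it gives the inspector strictly more in every row), so the smuggler never plays it.
On the remaining 2×2 (Gate-1, Gate-2 vs Route-1, Route-2):
Let the inspector play Gate-1 with probability p. Expected payoff against Route-1: 4p + (-2)(1−p) = 6p − 2; against Route-2: (-8)p + 7(1−p) = −15p + 7.
Setting these equal: 6p − 2 = −15p + 7 ⇒ 21p = 9 ⇒ p = 3/7, and the value is (6)·(3/7) − 2 = 4/7.
For the smuggler: with q = P(Route-1), equating Gate-1's and Gate-2's payoffs gives 12q − 8 = −9q + 7 ⇒ q = 5/7.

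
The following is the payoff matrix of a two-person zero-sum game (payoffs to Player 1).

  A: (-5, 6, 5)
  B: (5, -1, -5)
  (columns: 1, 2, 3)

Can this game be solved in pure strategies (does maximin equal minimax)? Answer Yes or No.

No

Row minima: A → -5, B → -5; maximin = -5.
Column maxima: 1 → 5, 2 → 6, 3 → 5; minimax = 5.
-5 ≠ 5, so no pure-strategy equilibrium exists.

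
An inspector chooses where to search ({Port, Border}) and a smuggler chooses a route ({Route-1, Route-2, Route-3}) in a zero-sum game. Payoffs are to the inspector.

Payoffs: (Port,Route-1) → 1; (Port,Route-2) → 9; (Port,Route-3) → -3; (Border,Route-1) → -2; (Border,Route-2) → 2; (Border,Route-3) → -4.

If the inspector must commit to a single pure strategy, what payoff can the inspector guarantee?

-3

Row minima: Port → -3, Border → -4.
The best of these is -3.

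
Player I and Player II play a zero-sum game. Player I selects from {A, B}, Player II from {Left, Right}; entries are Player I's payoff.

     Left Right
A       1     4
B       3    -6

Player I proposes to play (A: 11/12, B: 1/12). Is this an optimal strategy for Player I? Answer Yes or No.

Against Left this mix gives (11/12)·1 + (1/12)·3 = 7/6.
Against Right this mix gives (11/12)·4 + (1/12)·(-6) = 19/6.
Player II will play Left, holding Player I to 7/6. Shifting weight toward the row that does better against Left would raise this floor (the equalizing mix achieves 3/2 against both Left and Right), so the proposed strategy is not optimal.

No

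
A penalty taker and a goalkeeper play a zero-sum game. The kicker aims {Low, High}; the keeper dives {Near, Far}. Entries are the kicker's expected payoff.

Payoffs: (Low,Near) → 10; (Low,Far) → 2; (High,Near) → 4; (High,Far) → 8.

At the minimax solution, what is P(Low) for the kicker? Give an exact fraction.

Row minima: Low → 2, High → 4; maximin = 4.
Column maxima: Near → 10, Far → 8; minimax = 8.
4 ≠ 8, so there is no saddle point; optimal play is mixed.
Let the kicker play Low with probability p. Expected payoff against Near: 10p + 4(1−p) = 6p + 4; against Far: 2p + 8(1−p) = −6p + 8.
Setting these equal: 6p + 4 = −6p + 8 ⇒ 12p = 4 ⇒ p = 1/3, and the value is (6)·(1/3) + 4 = 6.
For the keeper: with q = P(Near), equating Low's and High's payoffs gives 8q + 2 = −4q + 8 ⇒ q = 1/2.

1/3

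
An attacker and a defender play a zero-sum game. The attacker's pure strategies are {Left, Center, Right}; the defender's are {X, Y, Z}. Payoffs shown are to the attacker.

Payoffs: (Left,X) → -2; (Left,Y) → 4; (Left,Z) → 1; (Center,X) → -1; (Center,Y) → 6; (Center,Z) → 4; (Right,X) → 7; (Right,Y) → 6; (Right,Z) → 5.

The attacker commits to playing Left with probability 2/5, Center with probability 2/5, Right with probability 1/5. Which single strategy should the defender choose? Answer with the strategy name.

X

If the defender plays X, the attacker's expected payoff is (2/5)·(-2) + (2/5)·(-1) + (1/5)·7 = 1/5.
If the defender plays Y, the attacker's expected payoff is (2/5)·4 + (2/5)·6 + (1/5)·6 = 26/5.
If the defender plays Z, the attacker's expected payoff is (2/5)·1 + (2/5)·4 + (1/5)·5 = 3.
The defender minimizes the attacker's payoff; the smallest is 1/5, so the best response is X.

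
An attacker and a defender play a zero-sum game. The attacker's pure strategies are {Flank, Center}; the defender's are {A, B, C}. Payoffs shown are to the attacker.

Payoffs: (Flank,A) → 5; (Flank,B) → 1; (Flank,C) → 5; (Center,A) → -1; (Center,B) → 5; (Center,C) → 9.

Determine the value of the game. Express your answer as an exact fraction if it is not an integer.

Row minima: Flank → 1, Center → -1; maximin = 1.
Column maxima: A → 5, B → 5, C → 9; minimax = 5.
1 ≠ 5, so there is no saddle point; optimal play is mixed.
C is strictly dominated by B (it gives the attacker strictly more in every row), so the defender never plays it.
On the remaining 2×2 (Flank, Center vs A, B):
Let the attacker play Flank with probability p. Expected payoff against A: 5p + (-1)(1−p) = 6p − 1; against B: 1p + 5(1−p) = −4p + 5.
Setting these equal: 6p − 1 = −4p + 5 ⇒ 10p = 6 ⇒ p = 3/5, and the value is (6)·(3/5) − 1 = 13/5.
For the defender: with q = P(A), equating Flank's and Center's payoffs gives 4q + 1 = −6q + 5 ⇒ q = 2/5.

13/5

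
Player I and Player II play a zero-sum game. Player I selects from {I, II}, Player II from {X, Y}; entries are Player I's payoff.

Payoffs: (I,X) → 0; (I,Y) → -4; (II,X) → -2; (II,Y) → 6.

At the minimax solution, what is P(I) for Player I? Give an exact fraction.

Row minima: I → -4, II → -2; maximin = -2.
Column maxima: X → 0, Y → 6; minimax = 0.
-2 ≠ 0, so there is no saddle point; optimal play is mixed.
Let Player I play I with probability p. Expected payoff against X: 0p + (-2)(1−p) = 2p − 2; against Y: (-4)p + 6(1−p) = −10p + 6.
Setting these equal: 2p − 2 = −10p + 6 ⇒ 12p = 8 ⇒ p = 2/3, and the value is (2)·(2/3) − 2 = -2/3.
For Player II: with q = P(X), equating I's and II's payoffs gives 4q − 4 = −8q + 6 ⇒ q = 5/6.

2/3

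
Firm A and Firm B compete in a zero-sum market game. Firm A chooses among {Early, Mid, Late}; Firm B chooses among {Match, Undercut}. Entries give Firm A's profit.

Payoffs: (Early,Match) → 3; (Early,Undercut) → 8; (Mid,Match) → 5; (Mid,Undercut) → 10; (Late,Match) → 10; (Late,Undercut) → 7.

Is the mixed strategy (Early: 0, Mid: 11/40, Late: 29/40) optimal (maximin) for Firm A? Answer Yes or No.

No

Against Match this mix gives (11/40)·5 + (29/40)·10 = 69/8.
Against Undercut this mix gives (11/40)·10 + (29/40)·7 = 313/40.
Firm B will play Undercut, holding Firm A to 313/40. Shifting weight toward the row that does better against Undercut would raise this floor (the equalizing mix achieves 65/8 against both Undercut and Match), so the proposed strategy is not optimal.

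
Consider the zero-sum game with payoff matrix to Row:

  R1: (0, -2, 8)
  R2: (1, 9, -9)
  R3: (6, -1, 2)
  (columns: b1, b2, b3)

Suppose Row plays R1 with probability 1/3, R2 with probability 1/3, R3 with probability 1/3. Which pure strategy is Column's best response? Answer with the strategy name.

If Column plays b1, Row's expected payoff is (1/3)·0 + (1/3)·1 + (1/3)·6 = 7/3.
If Column plays b2, Row's expected payoff is (1/3)·(-2) + (1/3)·9 + (1/3)·(-1) = 2.
If Column plays b3, Row's expected payoff is (1/3)·8 + (1/3)·(-9) + (1/3)·2 = 1/3.
Column minimizes Row's payoff; the smallest is 1/3, so the best response is b3.

b3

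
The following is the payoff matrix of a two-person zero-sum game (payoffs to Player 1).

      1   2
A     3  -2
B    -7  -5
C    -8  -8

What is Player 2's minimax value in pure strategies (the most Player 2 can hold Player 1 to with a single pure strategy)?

-2

Column maxima: 1 → 3, 2 → -2.
The smallest of these is -2.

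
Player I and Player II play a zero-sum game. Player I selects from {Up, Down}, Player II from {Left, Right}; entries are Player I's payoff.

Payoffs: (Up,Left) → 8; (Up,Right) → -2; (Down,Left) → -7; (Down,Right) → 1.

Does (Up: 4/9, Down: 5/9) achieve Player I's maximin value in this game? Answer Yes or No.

Against Left this mix gives (4/9)·8 + (5/9)·(-7) = -1/3.
Against Right this mix gives (4/9)·(-2) + (5/9)·1 = -1/3.
All of Player II's active replies (Left, Right) yield -1/3, and no column does worse for Player I. The mix makes Player II indifferent and guarantees -1/3, so it is optimal.

Yes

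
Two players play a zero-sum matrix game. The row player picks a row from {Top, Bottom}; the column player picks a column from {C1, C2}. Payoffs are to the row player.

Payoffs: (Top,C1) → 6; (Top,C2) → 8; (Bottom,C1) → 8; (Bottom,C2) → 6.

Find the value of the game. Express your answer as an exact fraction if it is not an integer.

7

Row minima: Top → 6, Bottom → 6; maximin = 6.
Column maxima: C1 → 8, C2 → 8; minimax = 8.
6 ≠ 8, so there is no saddle point; optimal play is mixed.
Let the row player play Top with probability p. Expected payoff against C1: 6p + 8(1−p) = −2p + 8; against C2: 8p + 6(1−p) = 2p + 6.
Setting these equal: −2p + 8 = 2p + 6 ⇒ −4p = -2 ⇒ p = 1/2, and the value is (-2)·(1/2) + 8 = 7.
For the column player: with q = P(C1), equating Top's and Bottom's payoffs gives −2q + 8 = 2q + 6 ⇒ q = 1/2.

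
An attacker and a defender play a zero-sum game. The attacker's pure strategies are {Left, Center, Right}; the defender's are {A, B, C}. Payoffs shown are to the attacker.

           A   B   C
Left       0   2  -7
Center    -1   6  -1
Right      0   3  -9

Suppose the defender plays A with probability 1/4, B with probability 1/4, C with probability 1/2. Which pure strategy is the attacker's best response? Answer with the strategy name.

Center

Expected payoff of Left: (1/4)·0 + (1/4)·2 + (1/2)·(-7) = -3.
Expected payoff of Center: (1/4)·(-1) + (1/4)·6 + (1/2)·(-1) = 3/4.
Expected payoff of Right: (1/4)·0 + (1/4)·3 + (1/2)·(-9) = -15/4.
The largest is 3/4, so the attacker's best response is Center.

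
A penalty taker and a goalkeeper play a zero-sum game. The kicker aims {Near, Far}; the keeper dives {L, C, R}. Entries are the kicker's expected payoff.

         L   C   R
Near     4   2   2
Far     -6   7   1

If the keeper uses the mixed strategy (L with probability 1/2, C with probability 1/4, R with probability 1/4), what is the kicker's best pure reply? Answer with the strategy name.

Expected payoff of Near: (1/2)·4 + (1/4)·2 + (1/4)·2 = 3.
Expected payoff of Far: (1/2)·(-6) + (1/4)·7 + (1/4)·1 = -1.
The largest is 3, so the kicker's best response is Near.

Near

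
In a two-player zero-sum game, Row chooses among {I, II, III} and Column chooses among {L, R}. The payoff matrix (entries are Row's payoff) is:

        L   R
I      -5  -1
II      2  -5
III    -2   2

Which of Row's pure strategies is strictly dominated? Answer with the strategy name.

I

III gives a strictly higher payoff than I against every column: -2 > -5, 2 > -1.
So I is strictly dominated and Row never plays it.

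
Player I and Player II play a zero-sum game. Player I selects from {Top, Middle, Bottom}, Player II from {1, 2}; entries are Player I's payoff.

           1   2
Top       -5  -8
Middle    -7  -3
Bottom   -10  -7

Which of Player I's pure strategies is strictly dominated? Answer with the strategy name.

Middle gives a strictly higher payoff than Bottom against every column: -7 > -10, -3 > -7.
So Bottom is strictly dominated and Player I never plays it.

Bottom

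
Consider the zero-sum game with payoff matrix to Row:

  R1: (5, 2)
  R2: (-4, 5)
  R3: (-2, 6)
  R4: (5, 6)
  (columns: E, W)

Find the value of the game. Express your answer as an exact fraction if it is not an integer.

5

Row minima: R1 → 2, R2 → -4, R3 → -2, R4 → 5; maximin = 5.
Column maxima: E → 5, W → 6; minimax = 5.
Since maximin = minimax = 5, there is a saddle point and the value is 5.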